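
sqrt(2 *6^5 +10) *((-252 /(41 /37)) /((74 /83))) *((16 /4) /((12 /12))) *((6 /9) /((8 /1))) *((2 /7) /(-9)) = 332 *sqrt(15562) /123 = 336.72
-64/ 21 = -3.05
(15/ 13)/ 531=0.00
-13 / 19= -0.68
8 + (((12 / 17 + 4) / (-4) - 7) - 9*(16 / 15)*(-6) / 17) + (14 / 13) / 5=3787 / 1105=3.43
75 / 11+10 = 185 / 11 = 16.82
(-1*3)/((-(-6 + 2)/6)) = -9/2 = -4.50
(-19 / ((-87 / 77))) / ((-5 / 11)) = -16093 / 435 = -37.00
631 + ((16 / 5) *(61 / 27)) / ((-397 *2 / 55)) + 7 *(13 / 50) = 338891479 / 535950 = 632.32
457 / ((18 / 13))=330.06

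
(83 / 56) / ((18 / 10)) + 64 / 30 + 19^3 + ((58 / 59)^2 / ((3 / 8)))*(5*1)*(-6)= 6784.65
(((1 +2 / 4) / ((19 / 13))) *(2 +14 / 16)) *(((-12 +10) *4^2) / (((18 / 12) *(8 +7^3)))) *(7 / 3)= -644 / 1539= -0.42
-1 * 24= -24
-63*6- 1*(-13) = -365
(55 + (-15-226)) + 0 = -186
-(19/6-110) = 641/6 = 106.83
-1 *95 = -95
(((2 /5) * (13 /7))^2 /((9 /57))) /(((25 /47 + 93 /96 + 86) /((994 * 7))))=2743067392 /9870075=277.92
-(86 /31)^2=-7396 /961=-7.70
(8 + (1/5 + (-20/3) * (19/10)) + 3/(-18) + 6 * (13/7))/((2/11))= 35.80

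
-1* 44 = -44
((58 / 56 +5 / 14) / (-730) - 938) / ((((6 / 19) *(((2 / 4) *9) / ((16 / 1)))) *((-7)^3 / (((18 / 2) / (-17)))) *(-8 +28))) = -364282421 / 446946150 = -0.82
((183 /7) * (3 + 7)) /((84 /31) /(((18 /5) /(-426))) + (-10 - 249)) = -56730 /125783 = -0.45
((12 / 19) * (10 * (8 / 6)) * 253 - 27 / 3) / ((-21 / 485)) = -19549865 / 399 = -48997.16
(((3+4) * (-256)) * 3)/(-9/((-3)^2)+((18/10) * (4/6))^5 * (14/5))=-84000000/93239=-900.91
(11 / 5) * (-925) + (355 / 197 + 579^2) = 65641937 / 197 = 333207.80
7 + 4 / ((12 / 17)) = 38 / 3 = 12.67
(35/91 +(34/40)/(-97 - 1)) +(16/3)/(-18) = 0.08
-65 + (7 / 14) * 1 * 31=-99 / 2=-49.50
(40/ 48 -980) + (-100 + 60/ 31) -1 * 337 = -263047/ 186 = -1414.23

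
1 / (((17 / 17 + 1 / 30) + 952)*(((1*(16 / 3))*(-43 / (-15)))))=675 / 9835304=0.00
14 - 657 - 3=-646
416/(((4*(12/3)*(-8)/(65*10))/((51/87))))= -71825/58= -1238.36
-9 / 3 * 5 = -15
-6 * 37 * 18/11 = -3996/11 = -363.27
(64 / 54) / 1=32 / 27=1.19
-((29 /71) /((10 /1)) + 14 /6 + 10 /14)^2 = -2120510401 /222308100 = -9.54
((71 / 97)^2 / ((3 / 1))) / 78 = 5041 / 2201706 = 0.00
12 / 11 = 1.09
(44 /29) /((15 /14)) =616 /435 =1.42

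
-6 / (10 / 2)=-6 / 5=-1.20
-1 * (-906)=906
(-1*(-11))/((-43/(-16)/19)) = 3344/43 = 77.77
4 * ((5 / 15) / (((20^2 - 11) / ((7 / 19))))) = 28 / 22173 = 0.00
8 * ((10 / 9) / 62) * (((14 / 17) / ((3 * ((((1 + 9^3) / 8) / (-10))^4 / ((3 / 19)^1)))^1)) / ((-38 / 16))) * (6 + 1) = -128450560 / 48624121399743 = -0.00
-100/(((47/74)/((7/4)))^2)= -1677025/2209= -759.18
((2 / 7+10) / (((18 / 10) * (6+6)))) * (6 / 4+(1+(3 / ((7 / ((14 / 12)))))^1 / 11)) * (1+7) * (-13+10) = -320 / 11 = -29.09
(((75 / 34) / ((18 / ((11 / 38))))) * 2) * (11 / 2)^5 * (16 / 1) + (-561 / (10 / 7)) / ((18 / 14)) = 5407.81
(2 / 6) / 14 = 1 / 42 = 0.02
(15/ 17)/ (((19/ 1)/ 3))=45/ 323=0.14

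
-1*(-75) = 75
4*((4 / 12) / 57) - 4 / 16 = -155 / 684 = -0.23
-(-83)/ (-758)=-83/ 758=-0.11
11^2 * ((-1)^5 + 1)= 0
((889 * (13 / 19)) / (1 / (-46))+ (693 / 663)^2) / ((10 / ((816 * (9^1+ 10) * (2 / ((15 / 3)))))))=-1246268939664 / 71825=-17351464.53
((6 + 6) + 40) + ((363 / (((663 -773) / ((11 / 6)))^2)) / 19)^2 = 27031694641 / 519840000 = 52.00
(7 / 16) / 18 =7 / 288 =0.02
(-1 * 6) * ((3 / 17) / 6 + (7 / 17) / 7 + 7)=-723 / 17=-42.53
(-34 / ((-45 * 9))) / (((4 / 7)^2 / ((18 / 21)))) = 0.22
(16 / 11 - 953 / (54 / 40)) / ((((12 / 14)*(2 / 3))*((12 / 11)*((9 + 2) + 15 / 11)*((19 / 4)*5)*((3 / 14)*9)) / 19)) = -28193473 / 743580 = -37.92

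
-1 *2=-2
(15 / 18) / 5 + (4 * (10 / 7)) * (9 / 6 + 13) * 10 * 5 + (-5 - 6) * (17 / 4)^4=2979545 / 5376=554.23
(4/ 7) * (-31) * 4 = -496/ 7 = -70.86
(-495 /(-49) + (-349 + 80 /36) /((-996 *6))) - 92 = -215682263 /2635416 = -81.84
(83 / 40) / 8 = 83 / 320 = 0.26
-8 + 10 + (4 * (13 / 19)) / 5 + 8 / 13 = 3906 / 1235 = 3.16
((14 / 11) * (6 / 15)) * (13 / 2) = 182 / 55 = 3.31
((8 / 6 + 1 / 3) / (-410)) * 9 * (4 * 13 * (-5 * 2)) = 780 / 41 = 19.02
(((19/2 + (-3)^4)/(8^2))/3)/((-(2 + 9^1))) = -181/4224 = -0.04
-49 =-49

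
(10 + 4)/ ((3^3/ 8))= 112/ 27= 4.15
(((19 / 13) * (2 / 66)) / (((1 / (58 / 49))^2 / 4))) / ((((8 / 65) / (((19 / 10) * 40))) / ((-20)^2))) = 4857616000 / 79233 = 61307.99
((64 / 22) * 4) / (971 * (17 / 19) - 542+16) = 2432 / 71643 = 0.03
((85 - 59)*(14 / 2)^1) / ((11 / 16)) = 264.73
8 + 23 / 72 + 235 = 17519 / 72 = 243.32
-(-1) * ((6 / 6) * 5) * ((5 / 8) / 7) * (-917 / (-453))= 3275 / 3624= 0.90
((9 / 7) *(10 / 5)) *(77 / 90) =11 / 5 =2.20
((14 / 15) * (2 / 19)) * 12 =112 / 95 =1.18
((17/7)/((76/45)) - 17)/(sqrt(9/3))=-8279 * sqrt(3)/1596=-8.98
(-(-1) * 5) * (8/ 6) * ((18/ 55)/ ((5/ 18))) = 7.85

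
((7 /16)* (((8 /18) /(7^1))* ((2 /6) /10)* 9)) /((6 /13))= 13 /720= 0.02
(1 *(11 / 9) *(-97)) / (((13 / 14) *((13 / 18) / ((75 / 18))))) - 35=-391195 / 507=-771.59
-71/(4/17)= -301.75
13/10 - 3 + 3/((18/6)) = -7/10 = -0.70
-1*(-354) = 354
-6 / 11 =-0.55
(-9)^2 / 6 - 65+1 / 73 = -7517 / 146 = -51.49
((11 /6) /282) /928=11 /1570176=0.00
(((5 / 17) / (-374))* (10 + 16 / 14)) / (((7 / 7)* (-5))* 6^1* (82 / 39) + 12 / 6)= 2535 / 17668882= 0.00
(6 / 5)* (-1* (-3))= 18 / 5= 3.60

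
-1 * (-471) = 471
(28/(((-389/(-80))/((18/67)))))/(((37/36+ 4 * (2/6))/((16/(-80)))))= -0.13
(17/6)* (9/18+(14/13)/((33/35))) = 23953/5148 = 4.65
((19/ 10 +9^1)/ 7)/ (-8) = -109/ 560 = -0.19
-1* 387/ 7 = -387/ 7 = -55.29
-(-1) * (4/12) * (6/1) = 2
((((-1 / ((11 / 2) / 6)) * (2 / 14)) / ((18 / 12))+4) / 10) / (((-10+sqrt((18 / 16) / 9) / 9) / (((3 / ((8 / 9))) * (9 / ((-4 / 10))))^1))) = 164025 * sqrt(2) / 19958092+14762250 / 4989523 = 2.97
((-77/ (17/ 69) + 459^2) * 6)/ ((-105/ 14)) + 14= -14303866/ 85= -168280.78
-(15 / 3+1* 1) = -6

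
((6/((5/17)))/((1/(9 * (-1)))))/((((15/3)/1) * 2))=-459/25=-18.36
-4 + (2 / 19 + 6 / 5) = -256 / 95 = -2.69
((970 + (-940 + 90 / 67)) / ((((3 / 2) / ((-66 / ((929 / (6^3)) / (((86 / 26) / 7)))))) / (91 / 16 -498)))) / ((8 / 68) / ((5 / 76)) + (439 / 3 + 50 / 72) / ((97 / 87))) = 5971850221788000 / 10700458600507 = 558.09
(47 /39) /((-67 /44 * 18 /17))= -17578 /23517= -0.75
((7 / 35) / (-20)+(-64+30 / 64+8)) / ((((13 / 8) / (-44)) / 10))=977526 / 65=15038.86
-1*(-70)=70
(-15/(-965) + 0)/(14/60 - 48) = -90/276569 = -0.00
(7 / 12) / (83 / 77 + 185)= 539 / 171936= 0.00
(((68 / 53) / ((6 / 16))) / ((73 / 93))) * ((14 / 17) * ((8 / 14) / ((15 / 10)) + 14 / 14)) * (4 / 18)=115072 / 104463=1.10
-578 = -578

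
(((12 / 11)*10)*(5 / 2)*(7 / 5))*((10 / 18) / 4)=175 / 33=5.30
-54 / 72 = -0.75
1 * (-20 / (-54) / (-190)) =-1 / 513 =-0.00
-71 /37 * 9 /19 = -639 /703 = -0.91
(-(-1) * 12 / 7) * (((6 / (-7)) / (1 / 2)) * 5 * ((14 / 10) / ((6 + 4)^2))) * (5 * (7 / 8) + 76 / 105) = -12849 / 12250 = -1.05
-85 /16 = -5.31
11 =11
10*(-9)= -90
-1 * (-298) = 298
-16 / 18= -8 / 9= -0.89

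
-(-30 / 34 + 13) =-206 / 17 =-12.12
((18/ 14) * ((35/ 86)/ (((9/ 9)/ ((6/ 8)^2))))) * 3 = 1215/ 1376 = 0.88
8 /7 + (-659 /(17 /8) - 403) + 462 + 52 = -197.97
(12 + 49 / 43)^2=172.65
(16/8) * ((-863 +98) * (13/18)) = -1105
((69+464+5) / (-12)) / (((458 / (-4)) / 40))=10760 / 687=15.66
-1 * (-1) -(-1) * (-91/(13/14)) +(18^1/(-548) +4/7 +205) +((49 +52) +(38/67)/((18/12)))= 80926663/385518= 209.92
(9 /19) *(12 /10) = 54 /95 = 0.57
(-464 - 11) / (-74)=475 / 74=6.42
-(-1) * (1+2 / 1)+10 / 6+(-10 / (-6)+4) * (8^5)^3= 199378108503386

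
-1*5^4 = -625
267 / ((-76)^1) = -267 / 76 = -3.51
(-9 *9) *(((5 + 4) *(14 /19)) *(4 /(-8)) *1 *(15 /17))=236.98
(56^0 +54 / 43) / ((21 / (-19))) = -1843 / 903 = -2.04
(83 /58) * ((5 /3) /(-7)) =-0.34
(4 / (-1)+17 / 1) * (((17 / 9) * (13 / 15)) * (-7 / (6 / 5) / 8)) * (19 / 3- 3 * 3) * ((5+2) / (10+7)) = 8281 / 486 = 17.04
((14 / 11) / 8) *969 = 6783 / 44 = 154.16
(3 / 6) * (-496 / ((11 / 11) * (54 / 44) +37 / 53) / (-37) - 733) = -60308309 / 166130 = -363.02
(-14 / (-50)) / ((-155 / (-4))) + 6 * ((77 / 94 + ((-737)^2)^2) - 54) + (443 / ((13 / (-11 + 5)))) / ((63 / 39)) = 2256777828601582087 / 1274875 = 1770195374920.35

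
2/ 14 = 1/ 7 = 0.14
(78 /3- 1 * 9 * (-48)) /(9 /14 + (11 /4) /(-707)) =1295224 /1807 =716.78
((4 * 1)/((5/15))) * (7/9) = 28/3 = 9.33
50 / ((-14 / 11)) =-275 / 7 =-39.29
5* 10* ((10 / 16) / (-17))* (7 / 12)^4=-300125 / 1410048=-0.21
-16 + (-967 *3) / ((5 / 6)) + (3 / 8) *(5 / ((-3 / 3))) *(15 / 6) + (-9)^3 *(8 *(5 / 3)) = -1057751 / 80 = -13221.89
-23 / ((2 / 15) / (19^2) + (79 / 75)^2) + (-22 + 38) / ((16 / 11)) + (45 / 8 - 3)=-127976141 / 18030008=-7.10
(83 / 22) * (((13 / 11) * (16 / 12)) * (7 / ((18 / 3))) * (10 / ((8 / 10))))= 188825 / 2178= 86.70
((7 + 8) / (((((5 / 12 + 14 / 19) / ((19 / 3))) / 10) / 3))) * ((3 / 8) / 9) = 27075 / 263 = 102.95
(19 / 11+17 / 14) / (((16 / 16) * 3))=151 / 154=0.98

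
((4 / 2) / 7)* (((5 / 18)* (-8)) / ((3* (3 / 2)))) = -80 / 567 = -0.14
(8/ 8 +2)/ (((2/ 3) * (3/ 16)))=24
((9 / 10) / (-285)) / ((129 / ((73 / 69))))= -73 / 2818650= -0.00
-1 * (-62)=62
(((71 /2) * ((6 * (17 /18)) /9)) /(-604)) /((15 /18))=-1207 /27180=-0.04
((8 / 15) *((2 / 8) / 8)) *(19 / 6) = 19 / 360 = 0.05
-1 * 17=-17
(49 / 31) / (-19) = -49 / 589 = -0.08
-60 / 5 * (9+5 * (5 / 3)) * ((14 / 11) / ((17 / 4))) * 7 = -81536 / 187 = -436.02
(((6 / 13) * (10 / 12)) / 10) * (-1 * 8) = -4 / 13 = -0.31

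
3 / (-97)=-3 / 97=-0.03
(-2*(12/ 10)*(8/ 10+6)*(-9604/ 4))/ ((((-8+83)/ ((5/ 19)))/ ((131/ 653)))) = 42776216/ 1550875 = 27.58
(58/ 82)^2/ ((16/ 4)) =841/ 6724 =0.13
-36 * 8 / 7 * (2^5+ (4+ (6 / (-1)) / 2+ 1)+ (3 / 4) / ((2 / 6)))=-10440 / 7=-1491.43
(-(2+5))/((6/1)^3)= -7/216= -0.03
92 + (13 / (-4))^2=102.56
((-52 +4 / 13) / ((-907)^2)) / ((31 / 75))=-50400 / 331527547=-0.00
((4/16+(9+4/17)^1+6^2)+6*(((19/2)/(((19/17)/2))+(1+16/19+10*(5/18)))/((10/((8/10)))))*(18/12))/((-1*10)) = -1971967/323000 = -6.11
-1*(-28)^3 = 21952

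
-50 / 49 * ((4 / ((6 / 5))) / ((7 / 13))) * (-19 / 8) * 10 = 154375 / 1029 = 150.02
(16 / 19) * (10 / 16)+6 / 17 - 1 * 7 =-1977 / 323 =-6.12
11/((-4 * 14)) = -11/56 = -0.20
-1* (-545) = 545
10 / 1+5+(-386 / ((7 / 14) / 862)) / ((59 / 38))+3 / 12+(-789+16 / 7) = -709328155 / 1652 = -429375.40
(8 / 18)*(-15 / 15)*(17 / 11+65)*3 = -976 / 11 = -88.73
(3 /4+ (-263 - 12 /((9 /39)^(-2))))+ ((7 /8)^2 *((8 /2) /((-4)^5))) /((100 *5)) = -363956232281 /1384448000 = -262.89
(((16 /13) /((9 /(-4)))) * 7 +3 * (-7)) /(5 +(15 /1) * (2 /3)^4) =-1743 /559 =-3.12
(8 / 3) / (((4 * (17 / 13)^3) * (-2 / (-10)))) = 1.49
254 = 254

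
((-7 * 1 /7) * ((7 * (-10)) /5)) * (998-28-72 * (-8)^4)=-4115188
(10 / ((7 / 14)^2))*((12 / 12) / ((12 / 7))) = 23.33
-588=-588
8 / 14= 0.57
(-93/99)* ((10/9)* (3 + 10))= -4030/297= -13.57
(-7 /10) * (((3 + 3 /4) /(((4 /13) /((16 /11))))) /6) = -91 /44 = -2.07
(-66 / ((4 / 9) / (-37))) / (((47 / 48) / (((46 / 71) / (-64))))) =-758241 / 13348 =-56.81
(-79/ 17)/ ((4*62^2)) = -79/ 261392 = -0.00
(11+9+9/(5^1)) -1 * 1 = 104/5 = 20.80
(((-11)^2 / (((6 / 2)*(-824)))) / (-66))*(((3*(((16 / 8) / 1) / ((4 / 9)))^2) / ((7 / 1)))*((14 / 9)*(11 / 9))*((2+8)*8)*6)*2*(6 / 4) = 1815 / 103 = 17.62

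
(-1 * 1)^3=-1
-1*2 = -2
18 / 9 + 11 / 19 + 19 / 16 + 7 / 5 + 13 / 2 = 17733 / 1520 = 11.67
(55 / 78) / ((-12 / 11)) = -605 / 936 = -0.65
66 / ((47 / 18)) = 1188 / 47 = 25.28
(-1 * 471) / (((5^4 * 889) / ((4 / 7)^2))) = -7536 / 27225625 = -0.00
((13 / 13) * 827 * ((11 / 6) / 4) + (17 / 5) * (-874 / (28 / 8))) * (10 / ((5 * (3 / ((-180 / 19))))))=394789 / 133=2968.34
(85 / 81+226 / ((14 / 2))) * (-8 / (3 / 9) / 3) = -151208 / 567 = -266.68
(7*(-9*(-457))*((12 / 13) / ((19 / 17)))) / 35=839052 / 1235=679.39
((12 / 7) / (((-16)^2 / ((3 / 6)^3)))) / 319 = 3 / 1143296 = 0.00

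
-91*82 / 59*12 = -89544 / 59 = -1517.69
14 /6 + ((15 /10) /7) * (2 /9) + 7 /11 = 697 /231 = 3.02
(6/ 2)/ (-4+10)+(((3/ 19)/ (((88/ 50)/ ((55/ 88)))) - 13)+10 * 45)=2926375/ 6688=437.56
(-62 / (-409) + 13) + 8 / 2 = 7015 / 409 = 17.15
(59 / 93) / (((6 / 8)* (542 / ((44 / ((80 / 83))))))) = 53867 / 756090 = 0.07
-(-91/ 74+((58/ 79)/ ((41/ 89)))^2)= -1017130045/ 776342954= -1.31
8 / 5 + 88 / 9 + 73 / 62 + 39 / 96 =578599 / 44640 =12.96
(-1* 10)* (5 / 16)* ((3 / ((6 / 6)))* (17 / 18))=-425 / 48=-8.85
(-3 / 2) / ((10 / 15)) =-9 / 4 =-2.25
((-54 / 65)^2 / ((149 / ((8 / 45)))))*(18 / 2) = 23328 / 3147625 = 0.01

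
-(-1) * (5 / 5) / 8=1 / 8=0.12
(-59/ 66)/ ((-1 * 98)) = 59/ 6468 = 0.01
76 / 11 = 6.91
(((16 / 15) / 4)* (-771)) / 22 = -514 / 55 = -9.35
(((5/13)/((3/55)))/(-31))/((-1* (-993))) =-275/1200537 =-0.00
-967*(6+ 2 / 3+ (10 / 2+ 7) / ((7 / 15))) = -657560 / 21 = -31312.38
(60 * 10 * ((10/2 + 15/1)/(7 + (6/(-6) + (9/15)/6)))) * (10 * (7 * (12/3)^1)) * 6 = 201600000/61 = 3304918.03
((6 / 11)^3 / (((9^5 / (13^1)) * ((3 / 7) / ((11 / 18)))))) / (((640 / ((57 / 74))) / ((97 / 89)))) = 167713 / 2509680127680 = 0.00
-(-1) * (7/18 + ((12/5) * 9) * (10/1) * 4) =15559/18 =864.39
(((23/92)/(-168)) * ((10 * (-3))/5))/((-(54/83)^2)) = -0.02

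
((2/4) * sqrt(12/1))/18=sqrt(3)/18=0.10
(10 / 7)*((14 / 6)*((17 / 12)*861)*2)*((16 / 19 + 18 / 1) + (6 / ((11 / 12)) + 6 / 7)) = 133810060 / 627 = 213413.17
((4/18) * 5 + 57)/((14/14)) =523/9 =58.11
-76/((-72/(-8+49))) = 779/18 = 43.28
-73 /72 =-1.01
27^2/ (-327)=-243/ 109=-2.23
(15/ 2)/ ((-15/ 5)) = -5/ 2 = -2.50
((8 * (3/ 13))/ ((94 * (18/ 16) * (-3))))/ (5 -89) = 8/ 115479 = 0.00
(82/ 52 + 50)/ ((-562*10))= -1341/ 146120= -0.01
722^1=722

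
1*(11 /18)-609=-10951 /18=-608.39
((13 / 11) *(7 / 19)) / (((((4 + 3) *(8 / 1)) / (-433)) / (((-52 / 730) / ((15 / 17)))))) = 1244009 / 4577100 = 0.27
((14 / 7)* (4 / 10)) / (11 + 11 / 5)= 2 / 33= 0.06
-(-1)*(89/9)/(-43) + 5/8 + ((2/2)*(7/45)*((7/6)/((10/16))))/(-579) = 53041351/134443800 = 0.39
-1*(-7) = 7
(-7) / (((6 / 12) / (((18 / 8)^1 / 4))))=-63 / 8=-7.88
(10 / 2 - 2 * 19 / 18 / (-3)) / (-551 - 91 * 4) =-154 / 24705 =-0.01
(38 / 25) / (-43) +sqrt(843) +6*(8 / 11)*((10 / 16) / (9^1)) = 9496 / 35475 +sqrt(843) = 29.30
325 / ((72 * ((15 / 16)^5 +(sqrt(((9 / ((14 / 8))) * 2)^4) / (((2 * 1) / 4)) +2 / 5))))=10436608000 / 491822884467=0.02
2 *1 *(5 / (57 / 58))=580 / 57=10.18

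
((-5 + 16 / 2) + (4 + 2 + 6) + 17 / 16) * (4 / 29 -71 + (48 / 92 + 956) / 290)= -11581705 / 10672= -1085.24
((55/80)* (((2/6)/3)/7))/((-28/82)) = -451/14112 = -0.03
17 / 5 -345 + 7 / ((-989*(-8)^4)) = -6919012387 / 20254720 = -341.60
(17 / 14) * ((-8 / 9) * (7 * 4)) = -272 / 9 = -30.22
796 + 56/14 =800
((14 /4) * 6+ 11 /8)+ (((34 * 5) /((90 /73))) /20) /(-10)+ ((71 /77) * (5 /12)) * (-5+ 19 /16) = 22420819 /1108800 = 20.22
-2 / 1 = -2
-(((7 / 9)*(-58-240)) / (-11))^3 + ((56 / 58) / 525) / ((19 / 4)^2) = -2375680959656888 / 253951505775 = -9354.86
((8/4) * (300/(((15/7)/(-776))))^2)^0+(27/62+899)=55827/62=900.44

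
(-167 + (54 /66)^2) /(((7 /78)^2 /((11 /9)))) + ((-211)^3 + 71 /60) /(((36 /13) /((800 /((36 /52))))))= -513424782615758 /130977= -3919961387.23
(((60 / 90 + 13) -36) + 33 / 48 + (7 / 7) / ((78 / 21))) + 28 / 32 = -12793 / 624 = -20.50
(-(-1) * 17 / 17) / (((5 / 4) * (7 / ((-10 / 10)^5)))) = -0.11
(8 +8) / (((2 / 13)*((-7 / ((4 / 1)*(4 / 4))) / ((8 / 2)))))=-1664 / 7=-237.71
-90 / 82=-1.10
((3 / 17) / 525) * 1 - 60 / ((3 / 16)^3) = -243711991 / 26775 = -9102.22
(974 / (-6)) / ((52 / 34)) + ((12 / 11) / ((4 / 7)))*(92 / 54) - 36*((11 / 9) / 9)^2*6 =-7427393 / 69498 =-106.87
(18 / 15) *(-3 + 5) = 12 / 5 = 2.40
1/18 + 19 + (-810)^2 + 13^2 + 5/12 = 23626385/36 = 656288.47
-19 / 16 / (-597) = 19 / 9552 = 0.00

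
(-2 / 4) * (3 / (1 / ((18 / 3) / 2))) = -9 / 2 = -4.50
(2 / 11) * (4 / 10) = 4 / 55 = 0.07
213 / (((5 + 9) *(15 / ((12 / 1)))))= 426 / 35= 12.17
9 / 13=0.69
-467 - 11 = -478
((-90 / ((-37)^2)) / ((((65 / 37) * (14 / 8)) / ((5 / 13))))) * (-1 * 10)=3600 / 43771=0.08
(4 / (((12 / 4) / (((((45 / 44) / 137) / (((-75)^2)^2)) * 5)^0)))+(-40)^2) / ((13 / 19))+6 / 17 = 2340.76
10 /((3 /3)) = 10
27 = 27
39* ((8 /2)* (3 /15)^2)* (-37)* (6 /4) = -8658 /25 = -346.32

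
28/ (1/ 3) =84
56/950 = 28/475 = 0.06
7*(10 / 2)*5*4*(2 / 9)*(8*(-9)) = -11200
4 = 4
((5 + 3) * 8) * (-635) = -40640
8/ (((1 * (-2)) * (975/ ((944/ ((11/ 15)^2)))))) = -11328/ 1573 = -7.20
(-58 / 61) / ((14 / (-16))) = 464 / 427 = 1.09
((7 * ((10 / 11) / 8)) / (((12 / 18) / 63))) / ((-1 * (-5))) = 15.03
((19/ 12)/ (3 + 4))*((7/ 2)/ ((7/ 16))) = 1.81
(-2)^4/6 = 2.67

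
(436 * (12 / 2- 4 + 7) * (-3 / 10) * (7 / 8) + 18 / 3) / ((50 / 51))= -1044531 / 1000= -1044.53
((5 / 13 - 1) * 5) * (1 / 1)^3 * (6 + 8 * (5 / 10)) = -400 / 13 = -30.77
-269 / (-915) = 0.29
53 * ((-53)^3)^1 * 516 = -4071488196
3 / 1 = 3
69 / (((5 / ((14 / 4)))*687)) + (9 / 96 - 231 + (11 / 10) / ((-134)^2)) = -7593436861 / 32895392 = -230.84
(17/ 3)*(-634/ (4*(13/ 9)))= -621.81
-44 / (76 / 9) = -99 / 19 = -5.21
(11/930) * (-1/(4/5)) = -11/744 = -0.01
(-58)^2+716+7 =4087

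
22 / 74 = 11 / 37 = 0.30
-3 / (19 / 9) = -27 / 19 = -1.42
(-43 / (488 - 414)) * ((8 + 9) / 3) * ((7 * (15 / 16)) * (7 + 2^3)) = -383775 / 1184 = -324.13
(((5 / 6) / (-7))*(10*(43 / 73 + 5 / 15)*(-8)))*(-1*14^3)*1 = -15836800 / 657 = -24104.72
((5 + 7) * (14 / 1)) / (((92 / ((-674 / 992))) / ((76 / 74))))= -134463 / 105524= -1.27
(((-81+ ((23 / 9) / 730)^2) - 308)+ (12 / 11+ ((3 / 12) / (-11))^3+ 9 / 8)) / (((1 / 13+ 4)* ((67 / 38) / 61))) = -3282.27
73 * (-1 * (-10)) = 730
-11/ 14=-0.79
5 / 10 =1 / 2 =0.50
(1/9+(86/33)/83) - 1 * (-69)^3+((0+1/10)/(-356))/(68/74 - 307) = 36276693987037343/110428263000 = 328509.14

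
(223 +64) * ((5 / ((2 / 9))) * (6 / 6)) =12915 / 2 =6457.50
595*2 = 1190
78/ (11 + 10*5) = 78/ 61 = 1.28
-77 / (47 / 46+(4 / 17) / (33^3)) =-2163910518 / 28713847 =-75.36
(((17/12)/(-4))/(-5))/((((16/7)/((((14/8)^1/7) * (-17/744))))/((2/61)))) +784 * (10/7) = 390375012377/348549120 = 1120.00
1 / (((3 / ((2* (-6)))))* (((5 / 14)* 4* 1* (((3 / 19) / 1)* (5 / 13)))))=-3458 / 75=-46.11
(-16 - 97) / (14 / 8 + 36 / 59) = -26668 / 557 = -47.88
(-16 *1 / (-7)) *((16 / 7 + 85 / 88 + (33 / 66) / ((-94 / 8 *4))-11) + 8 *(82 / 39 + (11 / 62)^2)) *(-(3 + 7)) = -202116158540 / 949455507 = -212.88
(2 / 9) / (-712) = -1 / 3204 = -0.00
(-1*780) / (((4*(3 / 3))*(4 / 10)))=-975 / 2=-487.50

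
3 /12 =1 /4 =0.25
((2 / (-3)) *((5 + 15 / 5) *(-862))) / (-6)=-6896 / 9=-766.22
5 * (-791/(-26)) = 3955/26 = 152.12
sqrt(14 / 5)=sqrt(70) / 5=1.67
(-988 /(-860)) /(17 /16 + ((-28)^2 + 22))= 0.00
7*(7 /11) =49 /11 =4.45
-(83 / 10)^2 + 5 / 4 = -1691 / 25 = -67.64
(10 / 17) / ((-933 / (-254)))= 2540 / 15861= 0.16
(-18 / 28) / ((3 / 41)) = -123 / 14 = -8.79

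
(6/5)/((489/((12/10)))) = 0.00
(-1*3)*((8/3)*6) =-48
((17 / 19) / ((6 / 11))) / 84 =187 / 9576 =0.02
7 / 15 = 0.47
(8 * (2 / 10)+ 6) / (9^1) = 38 / 45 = 0.84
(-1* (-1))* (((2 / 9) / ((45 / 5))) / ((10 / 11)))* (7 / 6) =77 / 2430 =0.03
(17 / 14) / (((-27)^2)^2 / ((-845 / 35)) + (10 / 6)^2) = -25857 / 468671812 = -0.00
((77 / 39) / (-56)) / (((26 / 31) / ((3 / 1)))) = -341 / 2704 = -0.13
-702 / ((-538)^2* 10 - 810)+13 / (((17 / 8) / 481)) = 72375467593 / 24595855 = 2942.59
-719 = -719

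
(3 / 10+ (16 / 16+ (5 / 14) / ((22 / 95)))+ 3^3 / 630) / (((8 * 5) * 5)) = 4443 / 308000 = 0.01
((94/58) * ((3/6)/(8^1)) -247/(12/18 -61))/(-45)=-352331/3779280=-0.09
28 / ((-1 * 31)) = -28 / 31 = -0.90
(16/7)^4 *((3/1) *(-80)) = -15728640/2401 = -6550.87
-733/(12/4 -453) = 733/450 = 1.63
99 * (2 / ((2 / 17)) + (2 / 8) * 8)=1881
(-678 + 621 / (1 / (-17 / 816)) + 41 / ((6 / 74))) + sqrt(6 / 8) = -8893 / 48 + sqrt(3) / 2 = -184.40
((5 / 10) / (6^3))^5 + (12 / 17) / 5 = 180551034077269 / 1278903158046720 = 0.14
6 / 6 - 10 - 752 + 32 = -729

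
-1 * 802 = -802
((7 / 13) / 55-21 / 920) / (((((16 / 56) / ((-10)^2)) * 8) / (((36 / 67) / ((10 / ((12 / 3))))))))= -108045 / 881452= -0.12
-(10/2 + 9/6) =-13/2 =-6.50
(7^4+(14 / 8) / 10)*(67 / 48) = 6435149 / 1920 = 3351.64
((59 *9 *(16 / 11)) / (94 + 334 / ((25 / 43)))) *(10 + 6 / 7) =2017800 / 160853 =12.54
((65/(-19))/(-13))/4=5/76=0.07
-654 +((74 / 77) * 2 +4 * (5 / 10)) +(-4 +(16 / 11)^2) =-552212 / 847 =-651.96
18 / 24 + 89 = 359 / 4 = 89.75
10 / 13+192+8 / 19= 47718 / 247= 193.19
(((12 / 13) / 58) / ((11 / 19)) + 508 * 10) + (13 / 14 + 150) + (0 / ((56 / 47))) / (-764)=303698847 / 58058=5230.96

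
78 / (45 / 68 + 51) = 1768 / 1171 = 1.51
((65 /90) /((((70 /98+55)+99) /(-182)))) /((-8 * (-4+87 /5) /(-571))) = -4.53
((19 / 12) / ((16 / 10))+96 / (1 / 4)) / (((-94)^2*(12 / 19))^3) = 253501781 / 114441118239817728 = 0.00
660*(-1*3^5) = -160380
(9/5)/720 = 1/400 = 0.00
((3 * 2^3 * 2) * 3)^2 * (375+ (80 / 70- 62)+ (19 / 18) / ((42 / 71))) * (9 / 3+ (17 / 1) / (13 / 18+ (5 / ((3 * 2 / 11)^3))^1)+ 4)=2354735329728 / 47677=49389335.10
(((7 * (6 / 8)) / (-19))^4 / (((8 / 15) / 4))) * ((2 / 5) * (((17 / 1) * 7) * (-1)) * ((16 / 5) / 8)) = -69429717 / 83405440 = -0.83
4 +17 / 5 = 7.40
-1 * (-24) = 24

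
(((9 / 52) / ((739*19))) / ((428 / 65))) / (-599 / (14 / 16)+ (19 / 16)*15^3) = 0.00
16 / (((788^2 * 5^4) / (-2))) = -2 / 24255625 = -0.00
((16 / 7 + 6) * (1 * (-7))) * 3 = -174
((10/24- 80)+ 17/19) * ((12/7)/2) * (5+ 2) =-17941/38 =-472.13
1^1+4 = 5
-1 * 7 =-7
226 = 226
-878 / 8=-439 / 4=-109.75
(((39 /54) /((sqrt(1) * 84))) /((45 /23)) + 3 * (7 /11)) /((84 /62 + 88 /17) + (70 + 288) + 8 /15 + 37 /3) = 754731983 /148856283576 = 0.01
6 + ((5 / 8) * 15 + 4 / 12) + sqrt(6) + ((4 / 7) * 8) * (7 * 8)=sqrt(6) + 6521 / 24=274.16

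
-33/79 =-0.42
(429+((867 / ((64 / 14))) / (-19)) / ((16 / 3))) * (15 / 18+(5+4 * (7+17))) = 846256385 / 19456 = 43495.91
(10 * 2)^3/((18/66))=88000/3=29333.33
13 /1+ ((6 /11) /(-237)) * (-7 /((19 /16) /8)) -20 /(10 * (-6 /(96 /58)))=13.66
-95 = -95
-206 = -206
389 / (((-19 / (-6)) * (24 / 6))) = 1167 / 38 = 30.71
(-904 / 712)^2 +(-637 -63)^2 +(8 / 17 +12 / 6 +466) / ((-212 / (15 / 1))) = 3496817234204 / 7136821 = 489968.47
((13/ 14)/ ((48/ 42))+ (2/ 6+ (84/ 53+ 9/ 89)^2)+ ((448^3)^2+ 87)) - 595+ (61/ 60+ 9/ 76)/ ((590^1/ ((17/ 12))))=181488018293795756818171109209/ 22448114792100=8084777718513159.99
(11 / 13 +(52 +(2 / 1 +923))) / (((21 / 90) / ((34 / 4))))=463080 / 13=35621.54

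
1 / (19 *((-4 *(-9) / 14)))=7 / 342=0.02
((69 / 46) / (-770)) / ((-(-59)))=-3 / 90860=-0.00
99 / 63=11 / 7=1.57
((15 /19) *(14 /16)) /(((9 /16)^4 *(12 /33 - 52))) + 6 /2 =8456549 /2950263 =2.87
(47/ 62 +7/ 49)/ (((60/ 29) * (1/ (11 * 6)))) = 124729/ 4340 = 28.74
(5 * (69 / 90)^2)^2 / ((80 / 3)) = 0.32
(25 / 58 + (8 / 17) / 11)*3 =15417 / 10846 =1.42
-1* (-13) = 13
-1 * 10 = -10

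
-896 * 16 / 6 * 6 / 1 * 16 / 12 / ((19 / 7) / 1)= -7042.25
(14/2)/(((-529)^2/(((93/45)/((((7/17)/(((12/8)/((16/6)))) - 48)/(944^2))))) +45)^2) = 3392265293594352/693077587139224225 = 0.00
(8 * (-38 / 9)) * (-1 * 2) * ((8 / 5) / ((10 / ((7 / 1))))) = 17024 / 225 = 75.66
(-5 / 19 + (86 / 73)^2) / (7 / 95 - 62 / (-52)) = 14804270 / 16663783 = 0.89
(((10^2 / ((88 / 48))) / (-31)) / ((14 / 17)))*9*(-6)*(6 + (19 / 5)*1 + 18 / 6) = 3525120 / 2387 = 1476.80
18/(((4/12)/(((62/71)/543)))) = 1116/12851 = 0.09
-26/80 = -13/40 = -0.32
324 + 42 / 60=3247 / 10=324.70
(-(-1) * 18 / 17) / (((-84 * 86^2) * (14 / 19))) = -57 / 24643472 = -0.00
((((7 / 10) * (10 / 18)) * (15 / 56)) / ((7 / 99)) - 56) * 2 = -6107 / 56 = -109.05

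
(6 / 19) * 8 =48 / 19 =2.53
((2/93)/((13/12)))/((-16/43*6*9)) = -43/43524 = -0.00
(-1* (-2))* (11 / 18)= 11 / 9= 1.22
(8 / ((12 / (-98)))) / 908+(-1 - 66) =-45676 / 681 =-67.07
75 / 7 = 10.71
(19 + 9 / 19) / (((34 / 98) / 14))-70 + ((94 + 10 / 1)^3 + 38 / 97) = 35265553628 / 31331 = 1125580.21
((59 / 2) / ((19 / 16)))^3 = 105154048 / 6859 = 15330.81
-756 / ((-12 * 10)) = 63 / 10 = 6.30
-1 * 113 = -113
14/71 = 0.20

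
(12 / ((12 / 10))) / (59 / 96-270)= -960 / 25861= -0.04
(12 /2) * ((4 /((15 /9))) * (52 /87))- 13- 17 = -3102 /145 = -21.39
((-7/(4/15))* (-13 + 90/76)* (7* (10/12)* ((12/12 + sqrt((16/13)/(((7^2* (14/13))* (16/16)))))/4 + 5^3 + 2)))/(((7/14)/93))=1043925* sqrt(14)/304 + 26036533425/608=42836094.48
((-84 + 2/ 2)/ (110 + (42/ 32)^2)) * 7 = -5.20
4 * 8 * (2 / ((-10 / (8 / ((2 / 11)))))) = -1408 / 5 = -281.60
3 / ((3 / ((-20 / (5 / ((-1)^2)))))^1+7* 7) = 12 / 193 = 0.06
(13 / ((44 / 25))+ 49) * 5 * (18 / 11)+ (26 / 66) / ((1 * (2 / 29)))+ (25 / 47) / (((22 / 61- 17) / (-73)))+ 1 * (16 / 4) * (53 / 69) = 472.46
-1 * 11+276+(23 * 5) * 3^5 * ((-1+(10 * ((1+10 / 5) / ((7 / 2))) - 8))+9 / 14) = 6253.21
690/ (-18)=-115/ 3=-38.33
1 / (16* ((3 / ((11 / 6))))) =11 / 288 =0.04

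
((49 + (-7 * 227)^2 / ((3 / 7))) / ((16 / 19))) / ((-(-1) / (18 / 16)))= 503725929 / 64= 7870717.64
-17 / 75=-0.23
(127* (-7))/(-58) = 889/58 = 15.33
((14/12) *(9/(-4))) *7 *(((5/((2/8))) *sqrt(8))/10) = -147 *sqrt(2)/2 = -103.94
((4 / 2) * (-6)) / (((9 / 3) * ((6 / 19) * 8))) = -19 / 12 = -1.58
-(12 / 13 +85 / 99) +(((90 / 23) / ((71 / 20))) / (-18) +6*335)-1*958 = 2207084723 / 2101671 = 1050.16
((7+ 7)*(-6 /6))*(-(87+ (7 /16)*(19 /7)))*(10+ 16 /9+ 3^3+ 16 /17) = 3530737 /72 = 49038.01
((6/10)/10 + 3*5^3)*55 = 20628.30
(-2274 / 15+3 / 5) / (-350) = 0.43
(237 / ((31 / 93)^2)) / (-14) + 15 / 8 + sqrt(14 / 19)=-8427 / 56 + sqrt(266) / 19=-149.62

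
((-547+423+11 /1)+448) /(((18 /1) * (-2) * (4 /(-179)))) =59965 /144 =416.42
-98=-98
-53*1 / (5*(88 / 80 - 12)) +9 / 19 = 1.45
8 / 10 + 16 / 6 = 52 / 15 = 3.47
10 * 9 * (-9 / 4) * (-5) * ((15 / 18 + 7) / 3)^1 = 10575 / 4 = 2643.75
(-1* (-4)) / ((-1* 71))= -0.06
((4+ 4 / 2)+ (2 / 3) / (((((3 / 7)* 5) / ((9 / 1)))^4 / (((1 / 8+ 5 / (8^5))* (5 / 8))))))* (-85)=-6190711959 / 3276800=-1889.26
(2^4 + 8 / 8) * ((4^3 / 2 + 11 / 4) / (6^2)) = 2363 / 144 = 16.41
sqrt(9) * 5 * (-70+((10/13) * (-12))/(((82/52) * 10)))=-43410/41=-1058.78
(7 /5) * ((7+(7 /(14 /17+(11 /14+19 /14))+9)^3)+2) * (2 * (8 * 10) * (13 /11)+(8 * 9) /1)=1304288892574472 /2419283735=539121.92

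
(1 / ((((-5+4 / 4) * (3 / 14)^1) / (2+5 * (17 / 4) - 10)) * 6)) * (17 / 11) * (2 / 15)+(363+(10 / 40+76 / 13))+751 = 172905659 / 154440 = 1119.57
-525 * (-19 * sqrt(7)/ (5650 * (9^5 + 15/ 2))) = 133 * sqrt(7)/ 4448923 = 0.00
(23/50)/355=23/17750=0.00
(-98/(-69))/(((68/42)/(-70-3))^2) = 38384787/13294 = 2887.38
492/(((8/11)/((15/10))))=4059/4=1014.75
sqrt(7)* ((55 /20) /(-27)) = -11* sqrt(7) /108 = -0.27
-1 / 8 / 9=-1 / 72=-0.01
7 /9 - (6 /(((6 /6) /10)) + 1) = -542 /9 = -60.22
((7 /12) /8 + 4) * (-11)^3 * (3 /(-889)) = 520421 /28448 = 18.29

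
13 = 13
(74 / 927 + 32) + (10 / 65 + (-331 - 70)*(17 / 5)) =-80209427 / 60255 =-1331.17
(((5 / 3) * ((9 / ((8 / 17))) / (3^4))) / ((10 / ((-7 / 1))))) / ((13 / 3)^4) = -357 / 456976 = -0.00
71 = 71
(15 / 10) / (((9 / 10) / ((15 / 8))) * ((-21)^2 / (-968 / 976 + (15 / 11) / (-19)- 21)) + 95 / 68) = -1434571350 / 7839487913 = -0.18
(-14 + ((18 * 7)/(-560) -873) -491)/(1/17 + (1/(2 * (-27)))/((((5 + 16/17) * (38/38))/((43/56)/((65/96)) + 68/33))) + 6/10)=-2124.05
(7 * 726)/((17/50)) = 254100/17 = 14947.06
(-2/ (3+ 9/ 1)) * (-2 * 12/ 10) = 2/ 5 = 0.40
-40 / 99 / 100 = -2 / 495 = -0.00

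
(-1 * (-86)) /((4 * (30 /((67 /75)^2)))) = 193027 /337500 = 0.57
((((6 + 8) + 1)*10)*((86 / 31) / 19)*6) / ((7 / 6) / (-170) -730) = -78948000 / 438573523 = -0.18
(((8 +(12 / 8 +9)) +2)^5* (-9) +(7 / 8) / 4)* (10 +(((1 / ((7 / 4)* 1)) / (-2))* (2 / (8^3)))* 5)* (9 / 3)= -14006145685365 / 14336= -976991188.99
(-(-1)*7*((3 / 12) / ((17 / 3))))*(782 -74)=3717 / 17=218.65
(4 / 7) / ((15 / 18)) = 24 / 35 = 0.69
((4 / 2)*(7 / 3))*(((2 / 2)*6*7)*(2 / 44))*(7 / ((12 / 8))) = 1372 / 33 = 41.58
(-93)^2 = 8649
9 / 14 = 0.64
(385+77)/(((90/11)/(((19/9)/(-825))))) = -0.14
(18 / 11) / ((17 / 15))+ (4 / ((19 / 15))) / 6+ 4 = 21212 / 3553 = 5.97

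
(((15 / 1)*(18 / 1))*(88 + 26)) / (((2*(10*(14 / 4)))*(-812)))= -1539 / 2842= -0.54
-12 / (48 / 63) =-63 / 4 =-15.75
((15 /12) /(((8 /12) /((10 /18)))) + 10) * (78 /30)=689 /24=28.71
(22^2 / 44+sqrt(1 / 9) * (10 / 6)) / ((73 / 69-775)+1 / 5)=-11960 / 800823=-0.01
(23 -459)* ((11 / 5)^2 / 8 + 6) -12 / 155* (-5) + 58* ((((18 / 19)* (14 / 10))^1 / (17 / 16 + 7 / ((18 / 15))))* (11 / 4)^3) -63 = -26420783491 / 9747950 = -2710.39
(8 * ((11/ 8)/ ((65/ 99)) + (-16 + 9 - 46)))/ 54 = -26471/ 3510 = -7.54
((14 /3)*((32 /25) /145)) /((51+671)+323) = 448 /11364375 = 0.00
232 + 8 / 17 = 3952 / 17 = 232.47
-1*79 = -79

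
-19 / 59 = -0.32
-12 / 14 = -0.86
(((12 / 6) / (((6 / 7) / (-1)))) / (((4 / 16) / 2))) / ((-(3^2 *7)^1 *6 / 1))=4 / 81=0.05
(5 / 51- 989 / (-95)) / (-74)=-25457 / 179265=-0.14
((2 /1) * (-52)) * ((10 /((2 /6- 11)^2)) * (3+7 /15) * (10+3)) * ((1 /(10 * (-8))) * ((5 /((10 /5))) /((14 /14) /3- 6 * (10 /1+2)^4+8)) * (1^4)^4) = -19773 /191090176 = -0.00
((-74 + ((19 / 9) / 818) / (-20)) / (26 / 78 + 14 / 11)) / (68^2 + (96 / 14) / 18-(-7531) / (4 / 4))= -838974983 / 221333442040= -0.00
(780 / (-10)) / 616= -0.13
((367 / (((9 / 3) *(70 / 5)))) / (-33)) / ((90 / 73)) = -0.21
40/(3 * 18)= 20/27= 0.74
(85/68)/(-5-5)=-1/8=-0.12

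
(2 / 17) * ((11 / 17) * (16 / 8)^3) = 0.61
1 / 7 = 0.14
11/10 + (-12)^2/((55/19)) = 50.85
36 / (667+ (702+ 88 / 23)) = 276 / 10525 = 0.03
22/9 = 2.44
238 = 238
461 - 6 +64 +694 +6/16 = 9707/8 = 1213.38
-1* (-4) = 4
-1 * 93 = -93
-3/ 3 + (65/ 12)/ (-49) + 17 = 9343/ 588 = 15.89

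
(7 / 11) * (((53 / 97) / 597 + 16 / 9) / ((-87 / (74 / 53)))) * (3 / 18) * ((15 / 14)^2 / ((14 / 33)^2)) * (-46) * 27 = 1952514805725 / 81410942984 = 23.98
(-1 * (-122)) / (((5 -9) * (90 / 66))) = -671 / 30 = -22.37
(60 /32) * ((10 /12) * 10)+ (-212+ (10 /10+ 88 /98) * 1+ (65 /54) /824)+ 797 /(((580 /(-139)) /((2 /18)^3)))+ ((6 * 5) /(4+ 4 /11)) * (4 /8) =-816458277277 /4267945080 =-191.30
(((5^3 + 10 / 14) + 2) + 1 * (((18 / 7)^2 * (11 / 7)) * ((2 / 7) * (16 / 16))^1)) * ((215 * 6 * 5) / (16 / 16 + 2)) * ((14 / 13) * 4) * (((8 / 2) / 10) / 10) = 48413.04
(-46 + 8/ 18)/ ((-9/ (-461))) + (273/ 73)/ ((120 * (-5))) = -2759553371/ 1182600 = -2333.46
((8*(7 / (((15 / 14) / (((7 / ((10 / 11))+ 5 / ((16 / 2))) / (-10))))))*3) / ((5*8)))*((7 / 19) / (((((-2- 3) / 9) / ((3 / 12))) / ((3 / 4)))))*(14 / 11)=21587391 / 41800000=0.52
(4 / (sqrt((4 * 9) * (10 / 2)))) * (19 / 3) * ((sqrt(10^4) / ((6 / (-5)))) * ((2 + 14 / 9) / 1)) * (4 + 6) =-608000 * sqrt(5) / 243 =-5594.77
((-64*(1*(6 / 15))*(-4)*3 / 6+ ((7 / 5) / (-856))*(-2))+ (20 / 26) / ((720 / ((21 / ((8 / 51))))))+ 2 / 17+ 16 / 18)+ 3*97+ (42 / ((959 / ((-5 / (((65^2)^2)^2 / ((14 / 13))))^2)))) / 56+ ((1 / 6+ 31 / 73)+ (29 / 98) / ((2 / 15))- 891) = -192008850803140545170823654131675598786848327 / 352415573554310785491384272691796875000000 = -544.84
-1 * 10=-10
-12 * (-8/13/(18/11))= 176/39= 4.51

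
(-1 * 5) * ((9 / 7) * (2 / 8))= -45 / 28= -1.61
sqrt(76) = 2 * sqrt(19) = 8.72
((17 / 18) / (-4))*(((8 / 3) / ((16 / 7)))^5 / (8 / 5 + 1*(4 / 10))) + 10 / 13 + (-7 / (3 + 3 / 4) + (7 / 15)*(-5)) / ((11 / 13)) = -3562401341 / 800616960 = -4.45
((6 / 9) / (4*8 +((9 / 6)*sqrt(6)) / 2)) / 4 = 128 / 24495 - sqrt(6) / 8165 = 0.00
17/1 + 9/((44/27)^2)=39473/1936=20.39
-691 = -691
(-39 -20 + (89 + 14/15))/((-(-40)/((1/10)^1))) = 29/375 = 0.08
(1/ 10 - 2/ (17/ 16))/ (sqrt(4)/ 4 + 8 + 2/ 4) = -101/ 510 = -0.20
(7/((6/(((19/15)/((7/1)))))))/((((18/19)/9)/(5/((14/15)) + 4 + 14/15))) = 780121/37800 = 20.64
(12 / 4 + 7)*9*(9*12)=9720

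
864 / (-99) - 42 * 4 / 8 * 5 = -1251 / 11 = -113.73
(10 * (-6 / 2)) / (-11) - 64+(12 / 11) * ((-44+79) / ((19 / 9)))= -9026 / 209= -43.19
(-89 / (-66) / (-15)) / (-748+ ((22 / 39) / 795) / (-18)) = 551889 / 4591964762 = 0.00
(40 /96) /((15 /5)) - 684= -24619 /36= -683.86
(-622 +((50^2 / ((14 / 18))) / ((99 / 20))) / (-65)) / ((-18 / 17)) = 1792429 / 3003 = 596.88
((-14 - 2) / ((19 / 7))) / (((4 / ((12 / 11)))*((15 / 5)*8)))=-14 / 209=-0.07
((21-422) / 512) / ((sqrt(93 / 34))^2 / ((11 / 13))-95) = 0.01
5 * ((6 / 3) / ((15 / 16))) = 32 / 3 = 10.67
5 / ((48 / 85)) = 425 / 48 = 8.85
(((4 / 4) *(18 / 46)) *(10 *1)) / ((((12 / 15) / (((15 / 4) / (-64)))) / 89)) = -300375 / 11776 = -25.51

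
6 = 6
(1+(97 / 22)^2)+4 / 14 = 70219 / 3388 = 20.73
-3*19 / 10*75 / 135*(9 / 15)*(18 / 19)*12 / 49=-108 / 245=-0.44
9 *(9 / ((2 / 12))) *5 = 2430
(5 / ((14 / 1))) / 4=0.09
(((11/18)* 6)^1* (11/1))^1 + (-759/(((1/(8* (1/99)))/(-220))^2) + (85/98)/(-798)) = -168808835113/703836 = -239841.15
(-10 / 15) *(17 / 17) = -2 / 3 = -0.67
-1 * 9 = -9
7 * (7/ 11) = 49/ 11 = 4.45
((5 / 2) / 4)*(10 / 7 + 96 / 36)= 215 / 84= 2.56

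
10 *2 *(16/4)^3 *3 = 3840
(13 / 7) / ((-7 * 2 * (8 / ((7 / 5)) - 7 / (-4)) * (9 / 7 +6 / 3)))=-26 / 4807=-0.01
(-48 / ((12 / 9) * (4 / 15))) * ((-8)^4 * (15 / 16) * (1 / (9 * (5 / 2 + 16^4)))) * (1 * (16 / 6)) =-307200 / 131077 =-2.34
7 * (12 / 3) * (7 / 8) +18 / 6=55 / 2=27.50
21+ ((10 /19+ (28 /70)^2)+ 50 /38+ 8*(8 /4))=39.00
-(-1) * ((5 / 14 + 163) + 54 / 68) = 19534 / 119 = 164.15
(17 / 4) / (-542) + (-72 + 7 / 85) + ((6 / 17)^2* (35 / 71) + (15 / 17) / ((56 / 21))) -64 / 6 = -27425076227 / 333638940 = -82.20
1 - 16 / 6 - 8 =-29 / 3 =-9.67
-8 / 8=-1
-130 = -130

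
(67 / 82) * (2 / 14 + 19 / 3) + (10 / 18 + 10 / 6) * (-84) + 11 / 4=-615185 / 3444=-178.63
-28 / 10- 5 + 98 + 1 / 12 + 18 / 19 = 104003 / 1140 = 91.23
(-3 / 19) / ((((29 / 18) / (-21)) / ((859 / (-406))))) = -69579 / 15979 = -4.35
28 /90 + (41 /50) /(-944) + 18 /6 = 1406191 /424800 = 3.31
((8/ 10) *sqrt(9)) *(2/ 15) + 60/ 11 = 5.77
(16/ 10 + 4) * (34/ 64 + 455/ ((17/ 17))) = 102039/ 40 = 2550.98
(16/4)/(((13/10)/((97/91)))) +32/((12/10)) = 29.95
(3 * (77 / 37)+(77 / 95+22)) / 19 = 102124 / 66785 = 1.53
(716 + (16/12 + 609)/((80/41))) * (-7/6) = -1728377/1440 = -1200.26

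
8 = 8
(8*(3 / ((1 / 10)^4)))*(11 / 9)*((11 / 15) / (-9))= -1936000 / 81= -23901.23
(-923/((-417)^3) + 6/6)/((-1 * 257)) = -72512636/18635510241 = -0.00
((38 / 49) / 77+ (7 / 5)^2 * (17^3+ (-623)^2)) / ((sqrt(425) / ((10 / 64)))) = 2270763337 * sqrt(17) / 1603525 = 5838.76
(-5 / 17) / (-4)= 5 / 68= 0.07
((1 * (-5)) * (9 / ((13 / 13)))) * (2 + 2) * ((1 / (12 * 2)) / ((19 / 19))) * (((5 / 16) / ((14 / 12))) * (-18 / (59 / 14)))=2025 / 236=8.58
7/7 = 1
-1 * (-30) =30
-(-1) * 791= 791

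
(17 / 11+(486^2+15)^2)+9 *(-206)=613751981354 / 11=55795634668.55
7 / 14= 1 / 2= 0.50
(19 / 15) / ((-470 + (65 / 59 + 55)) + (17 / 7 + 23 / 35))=-7847 / 2544984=-0.00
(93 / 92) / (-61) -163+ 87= -426605 / 5612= -76.02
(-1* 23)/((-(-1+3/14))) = -322/11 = -29.27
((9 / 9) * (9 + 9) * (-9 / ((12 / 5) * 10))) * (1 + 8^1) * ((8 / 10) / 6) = -81 / 10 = -8.10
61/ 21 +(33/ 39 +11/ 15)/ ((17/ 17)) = 6121/ 1365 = 4.48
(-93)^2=8649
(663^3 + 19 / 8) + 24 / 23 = 53623902077 / 184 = 291434250.42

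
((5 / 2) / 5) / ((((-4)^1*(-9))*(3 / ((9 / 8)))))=1 / 192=0.01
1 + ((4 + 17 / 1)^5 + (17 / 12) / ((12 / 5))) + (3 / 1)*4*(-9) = 588095221 / 144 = 4083994.59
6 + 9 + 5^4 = 640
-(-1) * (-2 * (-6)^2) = -72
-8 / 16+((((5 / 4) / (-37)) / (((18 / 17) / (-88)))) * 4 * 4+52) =64219 / 666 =96.42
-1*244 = -244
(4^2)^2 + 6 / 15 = 1282 / 5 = 256.40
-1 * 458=-458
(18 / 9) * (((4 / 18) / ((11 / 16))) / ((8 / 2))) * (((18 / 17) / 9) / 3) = 32 / 5049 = 0.01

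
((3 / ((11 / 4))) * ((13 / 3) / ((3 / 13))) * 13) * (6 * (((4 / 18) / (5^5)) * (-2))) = -70304 / 309375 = -0.23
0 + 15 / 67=0.22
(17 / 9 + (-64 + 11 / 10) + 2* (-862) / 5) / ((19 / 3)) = -36523 / 570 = -64.08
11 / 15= 0.73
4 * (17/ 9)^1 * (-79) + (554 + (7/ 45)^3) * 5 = 39605293/ 18225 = 2173.13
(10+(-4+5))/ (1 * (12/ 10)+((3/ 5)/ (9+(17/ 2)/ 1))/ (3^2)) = 5775/ 632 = 9.14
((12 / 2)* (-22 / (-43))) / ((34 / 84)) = 5544 / 731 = 7.58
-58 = -58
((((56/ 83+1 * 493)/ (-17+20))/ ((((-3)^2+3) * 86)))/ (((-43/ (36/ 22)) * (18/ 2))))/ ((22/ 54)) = -11175/ 6752548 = -0.00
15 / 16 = 0.94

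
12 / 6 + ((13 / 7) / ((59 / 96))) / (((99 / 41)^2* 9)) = 24986174 / 12143439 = 2.06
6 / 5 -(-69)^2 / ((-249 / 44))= 349638 / 415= 842.50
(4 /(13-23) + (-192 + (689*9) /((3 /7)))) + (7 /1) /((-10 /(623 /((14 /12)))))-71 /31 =2154579 /155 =13900.51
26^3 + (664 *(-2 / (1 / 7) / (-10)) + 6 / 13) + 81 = 1208159 / 65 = 18587.06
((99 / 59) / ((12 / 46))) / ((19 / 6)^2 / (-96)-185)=-1311552 / 37743539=-0.03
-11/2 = -5.50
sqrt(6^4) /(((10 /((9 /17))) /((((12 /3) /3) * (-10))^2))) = 5760 /17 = 338.82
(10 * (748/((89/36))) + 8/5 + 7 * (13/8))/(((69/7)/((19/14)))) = 68510143/163760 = 418.36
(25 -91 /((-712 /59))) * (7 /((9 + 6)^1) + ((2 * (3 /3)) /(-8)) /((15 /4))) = 23169 /1780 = 13.02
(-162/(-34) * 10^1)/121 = 810/2057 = 0.39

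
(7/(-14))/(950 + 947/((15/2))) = -15/32288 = -0.00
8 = 8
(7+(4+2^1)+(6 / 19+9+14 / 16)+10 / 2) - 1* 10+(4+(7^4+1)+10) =369997 / 152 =2434.19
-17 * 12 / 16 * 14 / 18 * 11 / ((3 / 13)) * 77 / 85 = -77077 / 180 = -428.21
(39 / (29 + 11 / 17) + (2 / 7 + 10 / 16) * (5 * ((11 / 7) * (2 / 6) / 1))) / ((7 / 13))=7072 / 1029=6.87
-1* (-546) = 546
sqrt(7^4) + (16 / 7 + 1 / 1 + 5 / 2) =767 / 14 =54.79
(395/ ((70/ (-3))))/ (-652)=237/ 9128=0.03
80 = 80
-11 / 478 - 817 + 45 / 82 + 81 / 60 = -159748047 / 195980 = -815.12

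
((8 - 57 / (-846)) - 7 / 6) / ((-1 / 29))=-200.12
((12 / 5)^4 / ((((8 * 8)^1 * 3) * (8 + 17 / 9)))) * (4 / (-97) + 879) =82871748 / 5395625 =15.36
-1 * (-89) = 89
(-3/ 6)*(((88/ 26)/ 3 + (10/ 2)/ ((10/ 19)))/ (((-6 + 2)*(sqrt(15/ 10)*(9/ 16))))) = 829*sqrt(6)/ 1053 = 1.93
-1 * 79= -79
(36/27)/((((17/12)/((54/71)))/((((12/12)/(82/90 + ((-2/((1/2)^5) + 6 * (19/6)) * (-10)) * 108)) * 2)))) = 77760/2639758487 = 0.00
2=2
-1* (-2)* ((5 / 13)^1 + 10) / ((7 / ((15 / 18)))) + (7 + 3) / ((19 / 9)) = 7.21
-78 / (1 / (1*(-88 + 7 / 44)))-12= 150471 / 22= 6839.59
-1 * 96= -96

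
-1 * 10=-10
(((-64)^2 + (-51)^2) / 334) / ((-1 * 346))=-6697 / 115564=-0.06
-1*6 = -6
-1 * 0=0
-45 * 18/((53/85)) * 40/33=-918000/583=-1574.61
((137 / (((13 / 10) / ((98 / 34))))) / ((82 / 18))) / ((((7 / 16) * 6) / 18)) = 4142880 / 9061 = 457.22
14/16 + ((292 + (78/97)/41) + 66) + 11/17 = 194466023/540872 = 359.54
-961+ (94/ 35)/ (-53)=-1782749/ 1855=-961.05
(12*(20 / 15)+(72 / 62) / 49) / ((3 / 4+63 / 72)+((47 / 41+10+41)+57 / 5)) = 39917600 / 162352239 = 0.25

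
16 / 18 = 8 / 9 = 0.89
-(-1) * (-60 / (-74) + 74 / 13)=6.50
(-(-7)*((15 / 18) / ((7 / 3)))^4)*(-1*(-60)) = 9375 / 1372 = 6.83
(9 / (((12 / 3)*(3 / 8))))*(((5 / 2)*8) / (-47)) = -120 / 47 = -2.55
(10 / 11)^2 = 100 / 121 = 0.83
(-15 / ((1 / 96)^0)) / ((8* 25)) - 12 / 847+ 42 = 1419939 / 33880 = 41.91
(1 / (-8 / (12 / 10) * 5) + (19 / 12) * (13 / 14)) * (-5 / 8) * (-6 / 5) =6049 / 5600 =1.08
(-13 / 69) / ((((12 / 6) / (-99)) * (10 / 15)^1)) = 1287 / 92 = 13.99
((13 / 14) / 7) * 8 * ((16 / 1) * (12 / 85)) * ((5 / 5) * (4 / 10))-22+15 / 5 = -375707 / 20825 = -18.04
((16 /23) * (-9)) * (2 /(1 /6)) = -1728 /23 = -75.13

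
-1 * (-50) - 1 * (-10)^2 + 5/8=-395/8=-49.38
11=11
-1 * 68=-68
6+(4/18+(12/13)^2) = 10760/1521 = 7.07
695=695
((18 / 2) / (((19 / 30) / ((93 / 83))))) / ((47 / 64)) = 1607040 / 74119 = 21.68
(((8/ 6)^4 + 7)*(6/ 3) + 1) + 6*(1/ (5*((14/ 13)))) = 63604/ 2835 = 22.44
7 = 7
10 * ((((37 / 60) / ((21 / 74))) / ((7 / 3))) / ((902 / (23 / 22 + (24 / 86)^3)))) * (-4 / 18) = -2555480813 / 1043672964642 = -0.00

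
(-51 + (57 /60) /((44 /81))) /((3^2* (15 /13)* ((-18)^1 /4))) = 187811 /178200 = 1.05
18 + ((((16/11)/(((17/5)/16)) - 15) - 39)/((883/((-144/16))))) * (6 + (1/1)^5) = 3527712/165121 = 21.36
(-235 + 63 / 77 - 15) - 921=-12872 / 11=-1170.18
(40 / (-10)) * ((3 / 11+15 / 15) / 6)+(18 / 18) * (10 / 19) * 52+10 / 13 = 222434 / 8151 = 27.29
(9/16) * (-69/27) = -23/16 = -1.44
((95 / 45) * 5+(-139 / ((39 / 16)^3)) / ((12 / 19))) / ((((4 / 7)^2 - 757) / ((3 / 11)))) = 40471501 / 24193076193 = 0.00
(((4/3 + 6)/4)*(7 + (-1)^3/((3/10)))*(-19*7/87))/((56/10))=-11495/6264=-1.84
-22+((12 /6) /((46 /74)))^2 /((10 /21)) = -692 /2645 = -0.26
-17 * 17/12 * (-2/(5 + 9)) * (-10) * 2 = -1445/21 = -68.81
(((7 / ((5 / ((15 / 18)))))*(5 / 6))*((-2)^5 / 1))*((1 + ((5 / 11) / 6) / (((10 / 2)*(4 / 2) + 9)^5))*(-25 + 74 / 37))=526220575580 / 735401403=715.56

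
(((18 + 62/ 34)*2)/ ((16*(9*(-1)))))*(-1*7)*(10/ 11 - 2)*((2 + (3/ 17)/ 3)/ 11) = -82565/ 209814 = -0.39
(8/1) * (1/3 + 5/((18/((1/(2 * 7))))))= 178/63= 2.83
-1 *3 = -3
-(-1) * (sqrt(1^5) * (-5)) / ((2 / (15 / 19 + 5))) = -275 / 19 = -14.47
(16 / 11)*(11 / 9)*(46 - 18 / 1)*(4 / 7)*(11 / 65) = 2816 / 585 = 4.81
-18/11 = -1.64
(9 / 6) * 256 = 384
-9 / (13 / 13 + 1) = -9 / 2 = -4.50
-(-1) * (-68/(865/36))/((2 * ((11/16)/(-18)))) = 37.05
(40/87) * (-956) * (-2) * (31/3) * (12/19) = 9483520/1653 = 5737.16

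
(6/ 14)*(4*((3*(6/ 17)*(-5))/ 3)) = -360/ 119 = -3.03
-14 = -14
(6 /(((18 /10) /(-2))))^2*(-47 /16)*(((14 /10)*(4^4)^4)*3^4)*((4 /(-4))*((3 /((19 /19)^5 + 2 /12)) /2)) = 81754702479360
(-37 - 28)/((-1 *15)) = 13/3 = 4.33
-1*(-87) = 87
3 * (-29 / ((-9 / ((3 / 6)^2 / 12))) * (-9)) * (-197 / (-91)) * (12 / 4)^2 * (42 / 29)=-5319 / 104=-51.14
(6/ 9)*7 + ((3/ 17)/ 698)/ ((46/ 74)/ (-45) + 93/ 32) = 12800841518/ 2742986091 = 4.67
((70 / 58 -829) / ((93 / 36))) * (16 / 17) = -4609152 / 15283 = -301.59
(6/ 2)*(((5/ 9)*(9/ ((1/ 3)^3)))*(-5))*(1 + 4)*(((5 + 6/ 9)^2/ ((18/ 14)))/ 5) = -50575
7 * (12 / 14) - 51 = -45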